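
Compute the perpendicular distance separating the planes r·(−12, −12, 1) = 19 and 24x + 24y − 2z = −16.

Divide the second equation by -2 to match normals: −12x − 12y + z = 8.
With common normal n = (−12, −12, 1) (|n| = 17), the distance is |19 − 8|/|n| = 11/17.

11/17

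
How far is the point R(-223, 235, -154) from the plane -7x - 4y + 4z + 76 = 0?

d = |(-7)·(-223) + (-4)·235 + 4·(-154) − (-76)| / √(49 + 16 + 16) = |81| / 9 = 9.

9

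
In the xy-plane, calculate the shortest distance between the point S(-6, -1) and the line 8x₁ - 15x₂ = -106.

73/17

The normal to the line is n = (8, -15) with |n| = 17.
|n·S − (-106)| = |-33 − (-106)| = 73, so the distance is 73/17.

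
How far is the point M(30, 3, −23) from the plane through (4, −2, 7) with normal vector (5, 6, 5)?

The plane has equation n·(r − (4, −2, 7)) = 0, i.e. n·r = 43.
Then n·(30, 3, −23) − 43 = 10.
|n| = √(25 + 36 + 25) = √86, so the distance is |10|/√86 = 5√86/43.

10/√86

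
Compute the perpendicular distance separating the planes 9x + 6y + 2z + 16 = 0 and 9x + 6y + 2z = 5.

21/11

With common normal n = (9, 6, 2) (|n| = 11), the distance is |(-16) − 5|/|n| = 21/11.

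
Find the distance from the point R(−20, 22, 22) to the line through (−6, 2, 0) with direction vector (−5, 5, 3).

Direction vector d = (−5, 5, 3).
AP = (−14, 20, 22); AP·d = 236, |AP|² = 1080, |d|² = 59.
distance² = |AP|² − (AP·d)²/|d|² = 1080 − 55696/59 = 136, so the distance is 2√34.

2√34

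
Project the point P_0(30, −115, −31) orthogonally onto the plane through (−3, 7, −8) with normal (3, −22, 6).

(15, -5, -61)

The perpendicular from P_0 has direction n = (3, −22, 6): r = (30, −115, −31) + λ(3, −22, 6).
Substitute into the plane: n·(P_0 + λn) = -211 gives 2434 + 529λ = -211, so λ = -5.
Foot = (30, −115, −31) + (-5)·(3, −22, 6) = (15, −5, −61).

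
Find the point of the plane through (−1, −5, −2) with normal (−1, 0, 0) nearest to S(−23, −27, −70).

(-1, -27, -70)

The perpendicular from S has direction n = (−1, 0, 0): r = (−23, −27, −70) + λ(−1, 0, 0).
Substitute into the plane: n·(S + λn) = 1 gives 23 + 1λ = 1, so λ = -22.
Foot = (−23, −27, −70) + (-22)·(−1, 0, 0) = (−1, −27, −70).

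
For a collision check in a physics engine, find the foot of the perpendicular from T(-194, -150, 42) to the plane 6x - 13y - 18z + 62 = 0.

n = (6, -13, -18), |n|² = 529, and n·T − (-62) = 92.
t = 92/529 = 4/23, so the foot is T − t·n = (-194, -150, 42) − (4/23)·(6, -13, -18) = (-4486/23, -3398/23, 1038/23).

(-4486/23, -3398/23, 1038/23)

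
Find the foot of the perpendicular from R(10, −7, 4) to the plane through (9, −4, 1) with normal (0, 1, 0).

(10, -4, 4)

n = (0, 1, 0), |n|² = 1, and n·R − (-4) = -3.
t = -3/1 = -3, so the foot is R − t·n = (10, −7, 4) − (-3)·(0, 1, 0) = (10, −4, 4).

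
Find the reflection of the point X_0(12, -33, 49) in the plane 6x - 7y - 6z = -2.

(120/11, -349/11, 551/11)

With n = (6, -7, -6), the signed offset is (n·X_0 − (-2))/|n|² = 11/121 = 1/11.
X_0' = X_0 − 2t·n = (12, -33, 49) − (2/11)·(6, -7, -6) = (120/11, -349/11, 551/11).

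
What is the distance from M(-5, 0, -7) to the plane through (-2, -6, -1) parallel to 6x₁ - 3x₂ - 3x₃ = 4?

Parallel planes share the normal n = (6, -3, -3); since (-2, -6, -1) lies on the plane, its equation is 6x₁ - 3x₂ - 3x₃ = 9.
Then n·(-5, 0, -7) - 9 = -18.
|n| = √(36 + 9 + 9) = 3√6, so the distance is |-18|/(3√6) = √6.

√6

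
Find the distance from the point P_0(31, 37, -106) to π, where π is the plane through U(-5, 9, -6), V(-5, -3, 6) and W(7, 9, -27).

UV = (0, -12, 12) and UW = (12, 0, -21), so a normal is n = UV × UW = (252, 144, 144).
d = |252·31 + 144·37 + 144·(-106) − (-828)| / √(63504 + 20736 + 20736) = |-1296| / 324 = 4.

4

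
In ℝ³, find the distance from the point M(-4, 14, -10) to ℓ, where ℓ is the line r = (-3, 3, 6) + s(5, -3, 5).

Direction vector d = (5, -3, 5).
AP = (-1, 11, -16), and AP × d = (7, -75, -52).
|AP × d|² = 8378 and |d|² = 59, so the distance is √(8378/59) = √142.

√142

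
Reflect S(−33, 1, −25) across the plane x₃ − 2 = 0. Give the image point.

(-33, 1, 29)

With n = (0, 0, 1), the signed offset is (n·S − 2)/|n|² = -27/1 = -27.
S' = S − 2t·n = (−33, 1, −25) − (-54)·(0, 0, 1) = (−33, 1, 29).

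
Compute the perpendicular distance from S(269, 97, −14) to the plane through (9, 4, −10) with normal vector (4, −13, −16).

5

The plane has equation n·(r − (9, 4, −10)) = 0, i.e. n·r = 144.
Then n·(269, 97, −14) − 144 = −105.
|n| = √(16 + 169 + 256) = 21, so the distance is |-105|/21 = 5.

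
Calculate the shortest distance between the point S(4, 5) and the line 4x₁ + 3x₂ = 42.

11/5

d = |4·4 + 3·5 − 42| / √(16 + 9) = |-11|/5 = 11/5.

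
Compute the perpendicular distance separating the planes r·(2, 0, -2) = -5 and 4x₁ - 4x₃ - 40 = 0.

25√2/4

Divide the second equation by 2 to match normals: 2x₁ - 2x₃ = 20.
Both planes have normal n = (2, 0, -2), |n| = 2√2. Any point on the first plane is at distance |20 − (-5)|/|n| = 25/(2√2) = 25√2/4 from the second.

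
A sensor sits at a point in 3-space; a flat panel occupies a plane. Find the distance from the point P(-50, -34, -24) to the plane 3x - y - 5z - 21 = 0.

17/√35

d = |3·(-50) + (-1)·(-34) + (-5)·(-24) − 21| / √(9 + 1 + 25) = |-17| / √35 = 17/√35.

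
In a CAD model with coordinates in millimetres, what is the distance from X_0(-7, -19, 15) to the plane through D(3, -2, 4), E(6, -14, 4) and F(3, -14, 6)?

DE = (3, -12, 0) and DF = (0, -12, 2), so a normal is n = DE × DF = (-24, -6, -36).
Then n·(-7, -19, 15) - (-204) = -54.
|n| = √(576 + 36 + 1296) = 6√53, so the distance is |-54|/(6√53) = 9√53/53.

9/√53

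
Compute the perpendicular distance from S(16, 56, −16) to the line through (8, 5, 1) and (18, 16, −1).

A direction vector is d = (10, 11, −2).
AP = (8, 51, −17), and AP × d = (85, −154, −422).
|AP × d|² = 209025 and |d|² = 225, so the distance is √(209025/225) = √929.

√929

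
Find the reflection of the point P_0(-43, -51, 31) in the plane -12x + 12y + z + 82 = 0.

(-707/17, -891/17, 525/17)

With n = (-12, 12, 1), the signed offset is (n·P_0 − (-82))/|n|² = 17/289 = 1/17.
P_0' = P_0 − 2t·n = (-43, -51, 31) − (2/17)·(-12, 12, 1) = (-707/17, -891/17, 525/17).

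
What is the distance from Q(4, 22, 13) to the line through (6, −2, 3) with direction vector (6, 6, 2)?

2√94

Direction vector d = (6, 6, 2).
AP = (−2, 24, 10), and AP × d = (−12, 64, −156).
|AP × d|² = 28576 and |d|² = 76, so the distance is √(28576/76) = √376 = 2√94.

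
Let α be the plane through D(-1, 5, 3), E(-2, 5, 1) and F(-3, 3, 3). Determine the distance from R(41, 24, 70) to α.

DE = (-1, 0, -2) and DF = (-2, -2, 0), so a normal is n = DE × DF = (-4, 4, 2).
Then n·(41, 24, 70) - 30 = 42.
|n| = √(16 + 16 + 4) = 6, so the distance is |42|/6 = 7.

7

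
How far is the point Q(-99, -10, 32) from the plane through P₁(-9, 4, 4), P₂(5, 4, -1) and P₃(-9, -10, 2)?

2

P₁P₂ = (14, 0, -5) and P₁P₃ = (0, -14, -2), so a normal is n = P₁P₂ × P₁P₃ = (-70, 28, -196).
d = |(-70)·(-99) + 28·(-10) + (-196)·32 − (-42)| / √(4900 + 784 + 38416) = |420| / 210 = 2.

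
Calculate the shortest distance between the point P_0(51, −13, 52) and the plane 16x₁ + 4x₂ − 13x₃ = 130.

2

Normal vector n = (16, 4, −13), and n·(51, −13, 52) − 130 = −42.
|n| = √(256 + 16 + 169) = 21, so the distance is |-42|/21 = 2.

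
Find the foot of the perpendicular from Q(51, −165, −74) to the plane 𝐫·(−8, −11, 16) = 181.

(1087/21, -3443/21, -1586/21)

The perpendicular from Q has direction n = (−8, −11, 16): r = (51, −165, −74) + λ(−8, −11, 16).
Substitute into the plane: n·(Q + λn) = 181 gives 223 + 441λ = 181, so λ = -2/21.
Foot = (51, −165, −74) + (-2/21)·(−8, −11, 16) = (1087/21, −3443/21, −1586/21).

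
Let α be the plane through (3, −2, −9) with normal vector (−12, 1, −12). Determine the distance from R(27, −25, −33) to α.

The plane has equation n·(r − (3, −2, −9)) = 0, i.e. n·r = 70.
Then n·(27, −25, −33) − 70 = −23.
|n| = √(144 + 1 + 144) = 17, so the distance is |-23|/17 = 23/17.

23/17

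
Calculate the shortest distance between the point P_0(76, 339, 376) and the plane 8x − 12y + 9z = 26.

d = |8·76 + (-12)·339 + 9·376 − 26| / √(64 + 144 + 81) = |-102| / 17 = 6.

6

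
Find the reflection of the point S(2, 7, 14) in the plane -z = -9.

(2, 7, 4)

n = (0, 0, -1), |n|² = 1, n·S − (-9) = -5, so t = -5/1 = -5.
Foot F = S − (-5)·n = (2, 7, 9); the reflection is 2F − S = (2, 7, 4).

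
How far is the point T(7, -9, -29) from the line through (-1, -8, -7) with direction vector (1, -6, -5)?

Direction vector d = (1, -6, -5).
AP = (8, -1, -22); AP·d = 124, |AP|² = 549, |d|² = 62.
distance² = |AP|² − (AP·d)²/|d|² = 549 − 15376/62 = 301, so the distance is √301.

√301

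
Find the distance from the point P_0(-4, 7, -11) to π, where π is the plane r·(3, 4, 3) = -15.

Normal vector n = (3, 4, 3), and n·(-4, 7, -11) - (-15) = -2.
|n| = √(9 + 16 + 9) = √34, so the distance is |-2|/√34 = √34/17.

2/√34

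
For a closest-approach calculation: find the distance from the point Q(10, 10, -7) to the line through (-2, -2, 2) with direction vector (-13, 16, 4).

3√41

Direction vector d = (-13, 16, 4).
AP = (12, 12, -9); AP·d = 0, |AP|² = 369, |d|² = 441.
distance² = |AP|² − (AP·d)²/|d|² = 369 − 0/441 = 369, so the distance is 3√41.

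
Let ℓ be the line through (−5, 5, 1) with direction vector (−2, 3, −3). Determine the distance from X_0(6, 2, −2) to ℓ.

Direction vector d = (−2, 3, −3).
AP = (11, −3, −3); AP·d = -22, |AP|² = 139, |d|² = 22.
distance² = |AP|² − (AP·d)²/|d|² = 139 − 484/22 = 117, so the distance is 3√13.

3√13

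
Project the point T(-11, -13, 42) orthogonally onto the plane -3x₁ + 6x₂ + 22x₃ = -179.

n = (-3, 6, 22), |n|² = 529, and n·T − (-179) = 1058.
t = 1058/529 = 2, so the foot is T − t·n = (-11, -13, 42) − 2·(-3, 6, 22) = (-5, -25, -2).

(-5, -25, -2)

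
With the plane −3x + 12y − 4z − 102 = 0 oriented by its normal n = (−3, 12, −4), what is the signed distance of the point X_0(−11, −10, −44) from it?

n·X_0 − 102 = -13.
|n| = 13, so the signed distance is -13/13 = -1.

-1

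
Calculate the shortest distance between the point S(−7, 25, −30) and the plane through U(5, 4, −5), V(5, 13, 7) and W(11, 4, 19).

15/13

UV = (0, 9, 12) and UW = (6, 0, 24), so a normal is n = UV × UW = (216, 72, −54).
d = |216·(-7) + 72·25 + (-54)·(-30) − 1638| / √(46656 + 5184 + 2916) = |270| / 234 = 15/13.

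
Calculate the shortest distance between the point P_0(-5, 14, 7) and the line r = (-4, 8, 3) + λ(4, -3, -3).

√19

Direction vector d = (4, -3, -3).
AP = (-1, 6, 4), and AP × d = (-6, 13, -21).
|AP × d|² = 646 and |d|² = 34, so the distance is √(646/34) = √19.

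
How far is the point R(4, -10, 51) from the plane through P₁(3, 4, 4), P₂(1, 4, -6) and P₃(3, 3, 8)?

P₁P₂ = (-2, 0, -10) and P₁P₃ = (0, -1, 4), so a normal is n = P₁P₂ × P₁P₃ = (-10, 8, 2).
d = |(-10)·4 + 8·(-10) + 2·51 − 10| / √(100 + 64 + 4) = |-28| / (2√42) = 14/√42.

√42/3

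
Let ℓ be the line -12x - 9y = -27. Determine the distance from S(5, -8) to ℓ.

d = |(-12)·5 + (-9)·(-8) − (-27)| / √(144 + 81) = |39|/15 = 13/5.

13/5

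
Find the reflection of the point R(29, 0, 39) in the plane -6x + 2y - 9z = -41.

With n = (-6, 2, -9), the signed offset is (n·R − (-41))/|n|² = -484/121 = -4.
R' = R − 2t·n = (29, 0, 39) − (-8)·(-6, 2, -9) = (-19, 16, -33).

(-19, 16, -33)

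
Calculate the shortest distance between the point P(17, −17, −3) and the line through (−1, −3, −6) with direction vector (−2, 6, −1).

Direction vector d = (−2, 6, −1).
AP = (18, −14, 3), and AP × d = (−4, 12, 80).
|AP × d|² = 6560 and |d|² = 41, so the distance is √(6560/41) = √160 = 4√10.

4√10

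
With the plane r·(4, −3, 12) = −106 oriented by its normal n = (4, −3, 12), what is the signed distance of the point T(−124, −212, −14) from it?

n·T − (-106) = 78.
|n| = 13, so the signed distance is 78/13 = 6.

6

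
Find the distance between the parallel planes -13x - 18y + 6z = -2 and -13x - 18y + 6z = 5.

7/23

Both planes have normal n = (-13, -18, 6), |n| = 23. Any point on the first plane is at distance |5 − (-2)|/|n| = 7/23 from the second.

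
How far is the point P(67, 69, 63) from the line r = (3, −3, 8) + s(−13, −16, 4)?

√5249

Direction vector d = (−13, −16, 4).
AP = (64, 72, 55), and AP × d = (1168, −971, −88).
|AP × d|² = 2314809 and |d|² = 441, so the distance is √(2314809/441) = √5249.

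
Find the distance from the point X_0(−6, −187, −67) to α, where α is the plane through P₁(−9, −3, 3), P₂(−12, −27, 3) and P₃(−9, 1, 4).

P₁P₂ = (−3, −24, 0) and P₁P₃ = (0, 4, 1), so a normal is n = P₁P₂ × P₁P₃ = (−24, 3, −12).
Then n·(−6, −187, −67) − 171 = 216.
|n| = √(576 + 9 + 144) = 27, so the distance is |216|/27 = 8.

8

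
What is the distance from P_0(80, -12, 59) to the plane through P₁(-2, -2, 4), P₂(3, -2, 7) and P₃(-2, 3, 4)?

29√34/34

P₁P₂ = (5, 0, 3) and P₁P₃ = (0, 5, 0), so a normal is n = P₁P₂ × P₁P₃ = (-15, 0, 25).
d = |(-15)·80 + 25·59 − 130| / √(225 + 0 + 625) = |145| / (5√34) = 29/√34.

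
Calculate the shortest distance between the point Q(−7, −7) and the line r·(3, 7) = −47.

The normal to the line is n = (3, 7) with |n| = √58.
|n·Q − (-47)| = |-70 − (-47)| = 23, so the distance is 23/√58 = 23√58/58.

23√58/58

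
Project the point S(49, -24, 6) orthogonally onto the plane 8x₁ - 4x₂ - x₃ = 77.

n = (8, -4, -1), |n|² = 81, and n·S − 77 = 405.
t = 405/81 = 5, so the foot is S − t·n = (49, -24, 6) − 5·(8, -4, -1) = (9, -4, 11).

(9, -4, 11)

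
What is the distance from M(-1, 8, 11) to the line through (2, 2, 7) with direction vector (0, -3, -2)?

Direction vector d = (0, -3, -2).
AP = (-3, 6, 4); AP·d = -26, |AP|² = 61, |d|² = 13.
distance² = |AP|² − (AP·d)²/|d|² = 61 − 676/13 = 9, so the distance is 3.

3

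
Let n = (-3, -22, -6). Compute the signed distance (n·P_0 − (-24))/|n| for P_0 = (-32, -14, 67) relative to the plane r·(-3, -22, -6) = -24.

n·P_0 − (-24) = 26.
|n| = 23, so the signed distance is 26/23.

26/23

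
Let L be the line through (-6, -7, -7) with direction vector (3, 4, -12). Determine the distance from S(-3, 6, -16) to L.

Direction vector d = (3, 4, -12).
AP = (3, 13, -9); AP·d = 169, |AP|² = 259, |d|² = 169.
distance² = |AP|² − (AP·d)²/|d|² = 259 − 28561/169 = 90, so the distance is 3√10.

3√10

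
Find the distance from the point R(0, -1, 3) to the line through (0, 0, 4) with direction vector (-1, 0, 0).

√2

Direction vector d = (-1, 0, 0).
AP = (0, -1, -1), and AP × d = (0, 1, -1).
|AP × d|² = 2 and |d|² = 1, so the distance is √2.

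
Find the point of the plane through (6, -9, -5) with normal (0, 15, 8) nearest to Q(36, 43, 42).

(36, -17, 10)

The perpendicular from Q has direction n = (0, 15, 8): r = (36, 43, 42) + λ(0, 15, 8).
Substitute into the plane: n·(Q + λn) = -175 gives 981 + 289λ = -175, so λ = -4.
Foot = (36, 43, 42) + (-4)·(0, 15, 8) = (36, -17, 10).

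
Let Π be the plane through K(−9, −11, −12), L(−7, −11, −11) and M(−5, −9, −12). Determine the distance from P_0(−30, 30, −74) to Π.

KL = (2, 0, 1) and KM = (4, 2, 0), so a normal is n = KL × KM = (−2, 4, 4).
Then n·(−30, 30, −74) − (−74) = −42.
|n| = √(4 + 16 + 16) = 6, so the distance is |-42|/6 = 7.

7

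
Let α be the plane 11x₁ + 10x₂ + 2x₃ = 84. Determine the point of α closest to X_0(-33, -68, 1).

(22, -18, 11)

The perpendicular from X_0 has direction n = (11, 10, 2): r = (-33, -68, 1) + t(11, 10, 2).
Substitute into the plane: n·(X_0 + tn) = 84 gives -1041 + 225t = 84, so t = 5.
Foot = (-33, -68, 1) + 5·(11, 10, 2) = (22, -18, 11).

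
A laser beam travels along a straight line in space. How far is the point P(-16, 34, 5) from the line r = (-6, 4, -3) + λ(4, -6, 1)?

Direction vector d = (4, -6, 1).
AP = (-10, 30, 8); AP·d = -212, |AP|² = 1064, |d|² = 53.
distance² = |AP|² − (AP·d)²/|d|² = 1064 − 44944/53 = 216, so the distance is 6√6.

6√6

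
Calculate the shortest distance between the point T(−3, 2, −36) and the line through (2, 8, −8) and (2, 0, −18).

A direction vector is d = (0, −8, −10).
AP = (−5, −6, −28); AP·d = 328, |AP|² = 845, |d|² = 164.
distance² = |AP|² − (AP·d)²/|d|² = 845 − 107584/164 = 189, so the distance is 3√21.

3√21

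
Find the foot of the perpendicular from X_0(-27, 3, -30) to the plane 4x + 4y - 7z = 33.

(-31, -1, -23)

The perpendicular from X_0 has direction n = (4, 4, -7): r = (-27, 3, -30) + μ(4, 4, -7).
Substitute into the plane: n·(X_0 + μn) = 33 gives 114 + 81μ = 33, so μ = -1.
Foot = (-27, 3, -30) + (-1)·(4, 4, -7) = (-31, -1, -23).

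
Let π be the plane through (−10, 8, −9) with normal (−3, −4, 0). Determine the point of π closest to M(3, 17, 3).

n = (−3, −4, 0), |n|² = 25, and n·M − (-2) = -75.
t = -75/25 = -3, so the foot is M − t·n = (3, 17, 3) − (-3)·(−3, −4, 0) = (−6, 5, 3).

(-6, 5, 3)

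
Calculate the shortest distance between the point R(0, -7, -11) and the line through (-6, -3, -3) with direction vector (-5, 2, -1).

√86

Direction vector d = (-5, 2, -1).
AP = (6, -4, -8); AP·d = -30, |AP|² = 116, |d|² = 30.
distance² = |AP|² − (AP·d)²/|d|² = 116 − 900/30 = 86, so the distance is √86.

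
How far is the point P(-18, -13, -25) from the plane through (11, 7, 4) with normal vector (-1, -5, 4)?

The plane has equation n·(r − (11, 7, 4)) = 0, i.e. n·r = -30.
d = |(-1)·(-18) + (-5)·(-13) + 4·(-25) − (-30)| / √(1 + 25 + 16) = |13| / √42 = 13√42/42.

13/√42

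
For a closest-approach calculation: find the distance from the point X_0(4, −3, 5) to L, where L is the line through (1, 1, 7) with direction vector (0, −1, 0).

√13

Direction vector d = (0, −1, 0).
AP = (3, −4, −2); AP·d = 4, |AP|² = 29, |d|² = 1.
distance² = |AP|² − (AP·d)²/|d|² = 29 − 16/1 = 13, so the distance is √13.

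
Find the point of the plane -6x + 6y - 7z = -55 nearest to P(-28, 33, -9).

(-4, 9, 19)

n = (-6, 6, -7), |n|² = 121, and n·P − (-55) = 484.
t = 484/121 = 4, so the foot is P − t·n = (-28, 33, -9) − 4·(-6, 6, -7) = (-4, 9, 19).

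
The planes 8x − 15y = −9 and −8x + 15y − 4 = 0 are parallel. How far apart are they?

Divide the second equation by -1 to match normals: 8x − 15y = -4.
Both planes have normal n = (8, −15, 0), |n| = 17. Any point on the first plane is at distance |(-4) − (-9)|/|n| = 5/17 from the second.

5/17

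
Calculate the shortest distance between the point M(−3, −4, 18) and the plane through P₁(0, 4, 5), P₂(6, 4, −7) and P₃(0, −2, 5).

7/√5

P₁P₂ = (6, 0, −12) and P₁P₃ = (0, −6, 0), so a normal is n = P₁P₂ × P₁P₃ = (−72, 0, −36).
d = |(-72)·(-3) + (-36)·18 − (-180)| / √(5184 + 0 + 1296) = |-252| / (36√5) = 7/√5.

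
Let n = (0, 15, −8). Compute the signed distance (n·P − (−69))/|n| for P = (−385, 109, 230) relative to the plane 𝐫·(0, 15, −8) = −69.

n·P − (-69) = -136.
|n| = 17, so the signed distance is -136/17 = -8.

-8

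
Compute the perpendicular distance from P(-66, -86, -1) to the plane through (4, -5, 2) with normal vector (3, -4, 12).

6

The plane has equation n·(r − (4, -5, 2)) = 0, i.e. n·r = 56.
Then n·(-66, -86, -1) - 56 = 78.
|n| = √(9 + 16 + 144) = 13, so the distance is |78|/13 = 6.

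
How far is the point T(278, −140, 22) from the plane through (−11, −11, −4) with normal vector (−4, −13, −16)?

5

The plane has equation n·(r − (−11, −11, −4)) = 0, i.e. n·r = 251.
n = (−4, −13, −16); n·P − 251 = 105; |n| = 21; distance = 105/21 = 5.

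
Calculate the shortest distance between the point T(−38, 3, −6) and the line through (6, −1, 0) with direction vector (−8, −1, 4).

2√173

Direction vector d = (−8, −1, 4).
AP = (−44, 4, −6), and AP × d = (10, 224, 76).
|AP × d|² = 56052 and |d|² = 81, so the distance is √(56052/81) = √692 = 2√173.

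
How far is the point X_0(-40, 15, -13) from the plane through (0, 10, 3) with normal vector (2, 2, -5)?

The plane has equation n·(r − (0, 10, 3)) = 0, i.e. n·r = 5.
Then n·(-40, 15, -13) - 5 = 10.
|n| = √(4 + 4 + 25) = √33, so the distance is |10|/√33 = 10√33/33.

10/√33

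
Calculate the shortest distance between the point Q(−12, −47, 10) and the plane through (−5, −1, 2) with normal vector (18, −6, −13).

The plane has equation n·(r − (−5, −1, 2)) = 0, i.e. n·r = -110.
d = |18·(-12) + (-6)·(-47) + (-13)·10 − (-110)| / √(324 + 36 + 169) = |46| / 23 = 2.

2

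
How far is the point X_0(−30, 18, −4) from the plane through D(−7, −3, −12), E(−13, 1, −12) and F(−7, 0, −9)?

DE = (−6, 4, 0) and DF = (0, 3, 3), so a normal is n = DE × DF = (12, 18, −18).
Then n·(−30, 18, −4) − 78 = −42.
|n| = √(144 + 324 + 324) = 6√22, so the distance is |-42|/(6√22) = 7√22/22.

7√22/22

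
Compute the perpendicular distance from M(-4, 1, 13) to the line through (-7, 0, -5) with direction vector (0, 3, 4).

√109

Direction vector d = (0, 3, 4).
AP = (3, 1, 18); AP·d = 75, |AP|² = 334, |d|² = 25.
distance² = |AP|² − (AP·d)²/|d|² = 334 − 5625/25 = 109, so the distance is √109.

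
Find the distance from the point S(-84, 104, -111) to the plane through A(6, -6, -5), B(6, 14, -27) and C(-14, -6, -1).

AB = (0, 20, -22) and AC = (-20, 0, 4), so a normal is n = AB × AC = (80, 440, 400).
Then n·(-84, 104, -111) - (-4160) = -1200.
|n| = √(6400 + 193600 + 160000) = 600, so the distance is |-1200|/600 = 2.

2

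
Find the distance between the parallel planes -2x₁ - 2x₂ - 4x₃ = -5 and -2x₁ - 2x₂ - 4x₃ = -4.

√6/12

Both planes have normal n = (-2, -2, -4), |n| = 2√6. Any point on the first plane is at distance |(-4) − (-5)|/|n| = 1/(2√6) = √6/12 from the second.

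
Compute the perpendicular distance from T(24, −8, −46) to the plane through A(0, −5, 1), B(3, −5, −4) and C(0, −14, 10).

30√43/43

AB = (3, 0, −5) and AC = (0, −9, 9), so a normal is n = AB × AC = (−45, −27, −27).
Then n·(24, −8, −46) − 108 = 270.
|n| = √(2025 + 729 + 729) = 9√43, so the distance is |270|/(9√43) = 30√43/43.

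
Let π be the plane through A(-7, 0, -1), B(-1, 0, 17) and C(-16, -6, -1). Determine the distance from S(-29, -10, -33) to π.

2

AB = (6, 0, 18) and AC = (-9, -6, 0), so a normal is n = AB × AC = (108, -162, -36).
d = |108·(-29) + (-162)·(-10) + (-36)·(-33) − (-720)| / √(11664 + 26244 + 1296) = |396| / 198 = 2.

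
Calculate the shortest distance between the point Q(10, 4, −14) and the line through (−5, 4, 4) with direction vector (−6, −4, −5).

Direction vector d = (−6, −4, −5).
AP = (15, 0, −18); AP·d = 0, |AP|² = 549, |d|² = 77.
distance² = |AP|² − (AP·d)²/|d|² = 549 − 0/77 = 549, so the distance is 3√61.

3√61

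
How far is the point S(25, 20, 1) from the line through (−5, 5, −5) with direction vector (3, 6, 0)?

Direction vector d = (3, 6, 0).
AP = (30, 15, 6), and AP × d = (−36, 18, 135).
|AP × d|² = 19845 and |d|² = 45, so the distance is √(19845/45) = √441 = 21.

21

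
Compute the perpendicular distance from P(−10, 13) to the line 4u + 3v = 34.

7

The normal to the line is n = (4, 3) with |n| = 5.
|n·P − 34| = |-1 − 34| = 35, so the distance is 35/5 = 7.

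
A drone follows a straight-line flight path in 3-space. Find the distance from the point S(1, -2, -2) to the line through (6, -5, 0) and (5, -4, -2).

A direction vector is d = (-1, 1, -2).
AP = (-5, 3, -2), and AP × d = (-4, -8, -2).
|AP × d|² = 84 and |d|² = 6, so the distance is √(84/6) = √14.

√14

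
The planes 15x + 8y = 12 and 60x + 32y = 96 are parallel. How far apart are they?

12/17

Divide the second equation by 4 to match normals: 15x + 8y = 24.
With common normal n = (15, 8, 0) (|n| = 17), the distance is |12 − 24|/|n| = 12/17.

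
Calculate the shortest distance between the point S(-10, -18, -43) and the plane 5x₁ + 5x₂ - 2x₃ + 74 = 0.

10√6/9

Normal vector n = (5, 5, -2), and n·(-10, -18, -43) - (-74) = 20.
|n| = √(25 + 25 + 4) = 3√6, so the distance is |20|/(3√6) = 20/(3√6).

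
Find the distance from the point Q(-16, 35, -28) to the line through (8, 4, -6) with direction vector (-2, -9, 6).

2√233

Direction vector d = (-2, -9, 6).
AP = (-24, 31, -22), and AP × d = (-12, 188, 278).
|AP × d|² = 112772 and |d|² = 121, so the distance is √(112772/121) = √932 = 2√233.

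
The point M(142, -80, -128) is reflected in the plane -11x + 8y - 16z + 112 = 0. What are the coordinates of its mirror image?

With n = (-11, 8, -16), the signed offset is (n·M − (-112))/|n|² = -42/441 = -2/21.
M' = M − 2t·n = (142, -80, -128) − (-4/21)·(-11, 8, -16) = (2938/21, -1648/21, -2752/21).

(2938/21, -1648/21, -2752/21)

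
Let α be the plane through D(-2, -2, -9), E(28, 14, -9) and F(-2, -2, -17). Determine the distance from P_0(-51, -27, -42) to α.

DE = (30, 16, 0) and DF = (0, 0, -8), so a normal is n = DE × DF = (-128, 240, 0).
Then n·(-51, -27, -42) - (-224) = 272.
|n| = √(16384 + 57600 + 0) = 272, so the distance is |272|/272 = 1.

1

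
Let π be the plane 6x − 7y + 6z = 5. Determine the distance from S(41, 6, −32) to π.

7/11

Normal vector n = (6, −7, 6), and n·(41, 6, −32) − 5 = 7.
|n| = √(36 + 49 + 36) = 11, so the distance is |7|/11 = 7/11.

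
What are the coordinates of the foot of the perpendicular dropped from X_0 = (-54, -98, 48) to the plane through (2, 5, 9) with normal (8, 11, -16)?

(-14, -43, -32)

The perpendicular from X_0 has direction n = (8, 11, -16): r = (-54, -98, 48) + μ(8, 11, -16).
Substitute into the plane: n·(X_0 + μn) = -73 gives -2278 + 441μ = -73, so μ = 5.
Foot = (-54, -98, 48) + 5·(8, 11, -16) = (-14, -43, -32).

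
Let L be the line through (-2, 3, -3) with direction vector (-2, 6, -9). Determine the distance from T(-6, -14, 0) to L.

Direction vector d = (-2, 6, -9).
AP = (-4, -17, 3); AP·d = -121, |AP|² = 314, |d|² = 121.
distance² = |AP|² − (AP·d)²/|d|² = 314 − 14641/121 = 193, so the distance is √193.

√193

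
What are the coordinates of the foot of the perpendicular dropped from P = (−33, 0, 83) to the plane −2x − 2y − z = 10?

(-39, -6, 80)

The perpendicular from P has direction n = (−2, −2, −1): r = (−33, 0, 83) + μ(−2, −2, −1).
Substitute into the plane: n·(P + μn) = 10 gives -17 + 9μ = 10, so μ = 3.
Foot = (−33, 0, 83) + 3·(−2, −2, −1) = (−39, −6, 80).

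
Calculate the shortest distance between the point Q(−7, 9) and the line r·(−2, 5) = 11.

d = |(-2)·(-7) + 5·9 − 11| / √(4 + 25) = |48|/√29 = 48√29/29.

48/√29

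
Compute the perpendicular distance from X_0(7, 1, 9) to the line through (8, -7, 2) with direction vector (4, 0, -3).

Direction vector d = (4, 0, -3).
AP = (-1, 8, 7), and AP × d = (-24, 25, -32).
|AP × d|² = 2225 and |d|² = 25, so the distance is √(2225/25) = √89.

√89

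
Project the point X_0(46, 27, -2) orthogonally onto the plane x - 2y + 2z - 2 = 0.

(428/9, 215/9, 10/9)

The perpendicular from X_0 has direction n = (1, -2, 2): r = (46, 27, -2) + λ(1, -2, 2).
Substitute into the plane: n·(X_0 + λn) = 2 gives -12 + 9λ = 2, so λ = 14/9.
Foot = (46, 27, -2) + (14/9)·(1, -2, 2) = (428/9, 215/9, 10/9).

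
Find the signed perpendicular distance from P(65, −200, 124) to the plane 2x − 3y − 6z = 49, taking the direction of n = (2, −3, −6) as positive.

n·P − 49 = -63.
|n| = 7, so the signed distance is -63/7 = -9.

-9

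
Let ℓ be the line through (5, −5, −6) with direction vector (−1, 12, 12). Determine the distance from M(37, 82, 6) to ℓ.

Direction vector d = (−1, 12, 12).
AP = (32, 87, 12); AP·d = 1156, |AP|² = 8737, |d|² = 289.
distance² = |AP|² − (AP·d)²/|d|² = 8737 − 1336336/289 = 4113, so the distance is 3√457.

3√457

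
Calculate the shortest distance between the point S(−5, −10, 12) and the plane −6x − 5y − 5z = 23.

3/√86

d = |(-6)·(-5) + (-5)·(-10) + (-5)·12 − 23| / √(36 + 25 + 25) = |-3| / √86 = 3√86/86.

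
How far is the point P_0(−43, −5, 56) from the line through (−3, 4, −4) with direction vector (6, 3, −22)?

2√130

Direction vector d = (6, 3, −22).
AP = (−40, −9, 60), and AP × d = (18, −520, −66).
|AP × d|² = 275080 and |d|² = 529, so the distance is √(275080/529) = √520 = 2√130.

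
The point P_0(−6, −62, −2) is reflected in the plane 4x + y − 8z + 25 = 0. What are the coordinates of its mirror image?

(-14/9, -548/9, -98/9)

With n = (4, 1, −8), the signed offset is (n·P_0 − (-25))/|n|² = -45/81 = -5/9.
P_0' = P_0 − 2t·n = (−6, −62, −2) − (-10/9)·(4, 1, −8) = (−14/9, −548/9, −98/9).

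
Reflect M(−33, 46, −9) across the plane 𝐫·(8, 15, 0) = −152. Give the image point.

(-65, -14, -9)

n = (8, 15, 0), |n|² = 289, n·M − (-152) = 578, so t = 578/289 = 2.
Foot F = M − 2·n = (−49, 16, −9); the reflection is 2F − M = (−65, −14, −9).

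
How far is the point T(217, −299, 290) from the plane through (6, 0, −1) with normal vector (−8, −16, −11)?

5

The plane has equation n·(r − (6, 0, −1)) = 0, i.e. n·r = -37.
d = |(-8)·217 + (-16)·(-299) + (-11)·290 − (-37)| / √(64 + 256 + 121) = |-105| / 21 = 5.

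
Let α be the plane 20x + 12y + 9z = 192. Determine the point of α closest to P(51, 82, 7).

(-9, 46, -20)

n = (20, 12, 9), |n|² = 625, and n·P − 192 = 1875.
t = 1875/625 = 3, so the foot is P − t·n = (51, 82, 7) − 3·(20, 12, 9) = (-9, 46, -20).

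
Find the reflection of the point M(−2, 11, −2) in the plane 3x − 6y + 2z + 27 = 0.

(4, -1, 2)

With n = (3, −6, 2), the signed offset is (n·M − (-27))/|n|² = -49/49 = -1.
M' = M − 2t·n = (−2, 11, −2) − (-2)·(3, −6, 2) = (4, −1, 2).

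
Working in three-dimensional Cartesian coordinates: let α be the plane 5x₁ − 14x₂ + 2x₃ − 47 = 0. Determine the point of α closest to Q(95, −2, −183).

The perpendicular from Q has direction n = (5, −14, 2): r = (95, −2, −183) + μ(5, −14, 2).
Substitute into the plane: n·(Q + μn) = 47 gives 137 + 225μ = 47, so μ = -2/5.
Foot = (95, −2, −183) + (-2/5)·(5, −14, 2) = (93, 18/5, −919/5).

(93, 18/5, -919/5)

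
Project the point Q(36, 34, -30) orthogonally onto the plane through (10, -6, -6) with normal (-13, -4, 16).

n = (-13, -4, 16), |n|² = 441, and n·Q − (-202) = -882.
t = -882/441 = -2, so the foot is Q − t·n = (36, 34, -30) − (-2)·(-13, -4, 16) = (10, 26, 2).

(10, 26, 2)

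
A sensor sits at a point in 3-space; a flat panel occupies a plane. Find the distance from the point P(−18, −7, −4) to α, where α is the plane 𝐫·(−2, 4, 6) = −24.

2√14/7

Normal vector n = (−2, 4, 6), and n·(−18, −7, −4) − (−24) = 8.
|n| = √(4 + 16 + 36) = 2√14, so the distance is |8|/(2√14) = 2√14/7.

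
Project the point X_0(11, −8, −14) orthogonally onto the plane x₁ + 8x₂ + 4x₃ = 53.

(13, 8, -6)

The perpendicular from X_0 has direction n = (1, 8, 4): r = (11, −8, −14) + μ(1, 8, 4).
Substitute into the plane: n·(X_0 + μn) = 53 gives -109 + 81μ = 53, so μ = 2.
Foot = (11, −8, −14) + 2·(1, 8, 4) = (13, 8, −6).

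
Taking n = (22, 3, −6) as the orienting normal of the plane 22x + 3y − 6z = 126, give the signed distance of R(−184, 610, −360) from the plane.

-8

n·R − 126 = -184.
|n| = 23, so the signed distance is -184/23 = -8.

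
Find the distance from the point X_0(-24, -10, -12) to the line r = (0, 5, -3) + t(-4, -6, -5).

Direction vector d = (-4, -6, -5).
AP = (-24, -15, -9), and AP × d = (21, -84, 84).
|AP × d|² = 14553 and |d|² = 77, so the distance is √(14553/77) = √189 = 3√21.

3√21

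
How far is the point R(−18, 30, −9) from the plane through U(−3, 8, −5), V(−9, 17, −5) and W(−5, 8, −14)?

5/11

UV = (−6, 9, 0) and UW = (−2, 0, −9), so a normal is n = UV × UW = (−81, −54, 18).
Then n·(−18, 30, −9) − (−279) = −45.
|n| = √(6561 + 2916 + 324) = 99, so the distance is |-45|/99 = 5/11.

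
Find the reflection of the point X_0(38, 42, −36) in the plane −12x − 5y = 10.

With n = (−12, −5, 0), the signed offset is (n·X_0 − 10)/|n|² = -676/169 = -4.
X_0' = X_0 − 2t·n = (38, 42, −36) − (-8)·(−12, −5, 0) = (−58, 2, −36).

(-58, 2, -36)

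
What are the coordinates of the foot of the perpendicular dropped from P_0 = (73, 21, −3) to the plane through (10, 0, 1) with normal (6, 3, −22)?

The perpendicular from P_0 has direction n = (6, 3, −22): r = (73, 21, −3) + λ(6, 3, −22).
Substitute into the plane: n·(P_0 + λn) = 38 gives 567 + 529λ = 38, so λ = -1.
Foot = (73, 21, −3) + (-1)·(6, 3, −22) = (67, 18, 19).

(67, 18, 19)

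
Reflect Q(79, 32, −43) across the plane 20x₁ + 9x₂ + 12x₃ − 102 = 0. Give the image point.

n = (20, 9, 12), |n|² = 625, n·Q − 102 = 1250, so t = 1250/625 = 2.
Foot F = Q − 2·n = (39, 14, −67); the reflection is 2F − Q = (−1, −4, −91).

(-1, -4, -91)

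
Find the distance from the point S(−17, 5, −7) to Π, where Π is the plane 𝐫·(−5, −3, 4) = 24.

9√2/5

d = |(-5)·(-17) + (-3)·5 + 4·(-7) − 24| / √(25 + 9 + 16) = |18| / (5√2) = 9√2/5.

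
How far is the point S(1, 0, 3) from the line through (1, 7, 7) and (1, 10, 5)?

2√13

A direction vector is d = (0, 3, -2).
AP = (0, -7, -4), and AP × d = (26, 0, 0).
|AP × d|² = 676 and |d|² = 13, so the distance is √(676/13) = √52 = 2√13.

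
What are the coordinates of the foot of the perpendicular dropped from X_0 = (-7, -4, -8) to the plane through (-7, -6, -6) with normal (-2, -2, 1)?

(-25/3, -16/3, -22/3)

n = (-2, -2, 1), |n|² = 9, and n·X_0 − 20 = -6.
t = -6/9 = -2/3, so the foot is X_0 − t·n = (-7, -4, -8) − (-2/3)·(-2, -2, 1) = (-25/3, -16/3, -22/3).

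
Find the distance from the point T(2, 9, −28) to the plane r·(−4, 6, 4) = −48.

d = |(-4)·2 + 6·9 + 4·(-28) − (-48)| / √(16 + 36 + 16) = |-18| / (2√17) = 9√17/17.

9/√17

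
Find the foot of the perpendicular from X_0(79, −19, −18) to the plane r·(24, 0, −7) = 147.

n = (24, 0, −7), |n|² = 625, and n·X_0 − 147 = 1875.
t = 1875/625 = 3, so the foot is X_0 − t·n = (79, −19, −18) − 3·(24, 0, −7) = (7, −19, 3).

(7, -19, 3)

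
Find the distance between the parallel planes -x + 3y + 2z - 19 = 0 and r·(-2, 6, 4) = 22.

4√14/7

Divide the second equation by 2 to match normals: -x + 3y + 2z = 11.
Both planes have normal n = (-1, 3, 2), |n| = √14. Any point on the first plane is at distance |11 − 19|/|n| = 8/√14 = 4√14/7 from the second.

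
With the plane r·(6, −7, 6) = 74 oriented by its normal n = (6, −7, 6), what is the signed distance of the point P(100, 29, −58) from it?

n·P − 74 = -25.
|n| = 11, so the signed distance is -25/11.

-25/11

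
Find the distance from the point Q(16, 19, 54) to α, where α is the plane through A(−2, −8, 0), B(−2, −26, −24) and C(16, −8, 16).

18/17

AB = (0, −18, −24) and AC = (18, 0, 16), so a normal is n = AB × AC = (−288, −432, 324).
d = |(-288)·16 + (-432)·19 + 324·54 − 4032| / √(82944 + 186624 + 104976) = |648| / 612 = 18/17.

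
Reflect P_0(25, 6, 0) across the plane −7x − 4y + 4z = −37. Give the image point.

With n = (−7, −4, 4), the signed offset is (n·P_0 − (-37))/|n|² = -162/81 = -2.
P_0' = P_0 − 2t·n = (25, 6, 0) − (-4)·(−7, −4, 4) = (−3, −10, 16).

(-3, -10, 16)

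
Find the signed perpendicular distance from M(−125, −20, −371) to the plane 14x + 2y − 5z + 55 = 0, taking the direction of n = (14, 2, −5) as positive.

8

n·M − (-55) = 120.
|n| = 15, so the signed distance is 120/15 = 8.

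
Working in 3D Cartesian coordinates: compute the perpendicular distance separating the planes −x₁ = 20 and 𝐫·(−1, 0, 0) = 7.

13

With common normal n = (−1, 0, 0) (|n| = 1), the distance is |20 − 7|/|n| = 13/1 = 13.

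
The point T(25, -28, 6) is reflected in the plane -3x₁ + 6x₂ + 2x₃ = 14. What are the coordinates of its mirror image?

(-5, 32, 26)

With n = (-3, 6, 2), the signed offset is (n·T − 14)/|n|² = -245/49 = -5.
T' = T − 2t·n = (25, -28, 6) − (-10)·(-3, 6, 2) = (-5, 32, 26).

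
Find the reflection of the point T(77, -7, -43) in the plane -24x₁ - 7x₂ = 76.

With n = (-24, -7, 0), the signed offset is (n·T − 76)/|n|² = -1875/625 = -3.
T' = T − 2t·n = (77, -7, -43) − (-6)·(-24, -7, 0) = (-67, -49, -43).

(-67, -49, -43)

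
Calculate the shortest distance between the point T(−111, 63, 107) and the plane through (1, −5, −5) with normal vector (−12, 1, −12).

The plane has equation n·(r − (1, −5, −5)) = 0, i.e. n·r = 43.
d = |(-12)·(-111) + 1·63 + (-12)·107 − 43| / √(144 + 1 + 144) = |68| / 17 = 4.

4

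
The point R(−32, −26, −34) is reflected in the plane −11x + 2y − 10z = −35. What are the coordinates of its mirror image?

(34, -38, 26)

n = (−11, 2, −10), |n|² = 225, n·R − (-35) = 675, so t = 675/225 = 3.
Foot F = R − 3·n = (1, −32, −4); the reflection is 2F − R = (34, −38, 26).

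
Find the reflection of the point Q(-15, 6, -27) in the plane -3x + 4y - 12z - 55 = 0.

(-3, -10, 21)

With n = (-3, 4, -12), the signed offset is (n·Q − 55)/|n|² = 338/169 = 2.
Q' = Q − 2t·n = (-15, 6, -27) − 4·(-3, 4, -12) = (-3, -10, 21).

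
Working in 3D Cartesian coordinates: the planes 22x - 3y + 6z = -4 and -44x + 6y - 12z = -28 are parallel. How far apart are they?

Divide the second equation by -2 to match normals: 22x - 3y + 6z = 14.
With common normal n = (22, -3, 6) (|n| = 23), the distance is |(-4) − 14|/|n| = 18/23.

18/23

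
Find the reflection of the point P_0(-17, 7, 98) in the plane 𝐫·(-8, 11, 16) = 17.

(47, -81, -30)

n = (-8, 11, 16), |n|² = 441, n·P_0 − 17 = 1764, so t = 1764/441 = 4.
Foot F = P_0 − 4·n = (15, -37, 34); the reflection is 2F − P_0 = (47, -81, -30).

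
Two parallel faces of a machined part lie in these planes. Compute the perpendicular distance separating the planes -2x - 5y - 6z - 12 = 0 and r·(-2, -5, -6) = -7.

19/√65

Both planes have normal n = (-2, -5, -6), |n| = √65. Any point on the first plane is at distance |(-7) − 12|/|n| = 19/√65 = 19√65/65 from the second.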